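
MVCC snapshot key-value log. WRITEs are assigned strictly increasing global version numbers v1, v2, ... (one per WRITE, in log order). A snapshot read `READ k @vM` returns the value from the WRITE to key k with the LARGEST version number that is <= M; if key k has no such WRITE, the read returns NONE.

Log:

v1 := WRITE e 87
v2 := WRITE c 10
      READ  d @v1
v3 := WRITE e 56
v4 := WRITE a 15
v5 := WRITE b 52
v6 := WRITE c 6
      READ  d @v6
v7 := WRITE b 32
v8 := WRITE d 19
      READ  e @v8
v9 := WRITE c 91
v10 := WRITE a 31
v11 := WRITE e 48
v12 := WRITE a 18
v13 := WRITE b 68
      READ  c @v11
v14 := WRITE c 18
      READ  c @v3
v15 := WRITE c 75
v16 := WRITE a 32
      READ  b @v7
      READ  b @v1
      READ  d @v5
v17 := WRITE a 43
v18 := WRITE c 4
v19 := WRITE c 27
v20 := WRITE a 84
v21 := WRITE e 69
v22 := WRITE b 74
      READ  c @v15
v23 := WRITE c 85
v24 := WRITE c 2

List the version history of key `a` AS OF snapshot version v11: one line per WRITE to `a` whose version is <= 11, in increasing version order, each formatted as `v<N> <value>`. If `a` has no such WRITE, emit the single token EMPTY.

Scan writes for key=a with version <= 11:
  v1 WRITE e 87 -> skip
  v2 WRITE c 10 -> skip
  v3 WRITE e 56 -> skip
  v4 WRITE a 15 -> keep
  v5 WRITE b 52 -> skip
  v6 WRITE c 6 -> skip
  v7 WRITE b 32 -> skip
  v8 WRITE d 19 -> skip
  v9 WRITE c 91 -> skip
  v10 WRITE a 31 -> keep
  v11 WRITE e 48 -> skip
  v12 WRITE a 18 -> drop (> snap)
  v13 WRITE b 68 -> skip
  v14 WRITE c 18 -> skip
  v15 WRITE c 75 -> skip
  v16 WRITE a 32 -> drop (> snap)
  v17 WRITE a 43 -> drop (> snap)
  v18 WRITE c 4 -> skip
  v19 WRITE c 27 -> skip
  v20 WRITE a 84 -> drop (> snap)
  v21 WRITE e 69 -> skip
  v22 WRITE b 74 -> skip
  v23 WRITE c 85 -> skip
  v24 WRITE c 2 -> skip
Collected: [(4, 15), (10, 31)]

Answer: v4 15
v10 31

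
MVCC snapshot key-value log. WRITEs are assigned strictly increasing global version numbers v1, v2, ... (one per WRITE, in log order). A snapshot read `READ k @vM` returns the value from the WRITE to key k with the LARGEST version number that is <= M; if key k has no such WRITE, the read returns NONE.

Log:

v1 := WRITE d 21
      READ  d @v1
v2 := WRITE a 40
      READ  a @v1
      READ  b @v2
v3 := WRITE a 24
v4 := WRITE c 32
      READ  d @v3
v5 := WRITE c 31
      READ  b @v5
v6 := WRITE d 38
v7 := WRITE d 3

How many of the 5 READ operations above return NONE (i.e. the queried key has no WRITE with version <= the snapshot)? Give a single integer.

v1: WRITE d=21  (d history now [(1, 21)])
READ d @v1: history=[(1, 21)] -> pick v1 -> 21
v2: WRITE a=40  (a history now [(2, 40)])
READ a @v1: history=[(2, 40)] -> no version <= 1 -> NONE
READ b @v2: history=[] -> no version <= 2 -> NONE
v3: WRITE a=24  (a history now [(2, 40), (3, 24)])
v4: WRITE c=32  (c history now [(4, 32)])
READ d @v3: history=[(1, 21)] -> pick v1 -> 21
v5: WRITE c=31  (c history now [(4, 32), (5, 31)])
READ b @v5: history=[] -> no version <= 5 -> NONE
v6: WRITE d=38  (d history now [(1, 21), (6, 38)])
v7: WRITE d=3  (d history now [(1, 21), (6, 38), (7, 3)])
Read results in order: ['21', 'NONE', 'NONE', '21', 'NONE']
NONE count = 3

Answer: 3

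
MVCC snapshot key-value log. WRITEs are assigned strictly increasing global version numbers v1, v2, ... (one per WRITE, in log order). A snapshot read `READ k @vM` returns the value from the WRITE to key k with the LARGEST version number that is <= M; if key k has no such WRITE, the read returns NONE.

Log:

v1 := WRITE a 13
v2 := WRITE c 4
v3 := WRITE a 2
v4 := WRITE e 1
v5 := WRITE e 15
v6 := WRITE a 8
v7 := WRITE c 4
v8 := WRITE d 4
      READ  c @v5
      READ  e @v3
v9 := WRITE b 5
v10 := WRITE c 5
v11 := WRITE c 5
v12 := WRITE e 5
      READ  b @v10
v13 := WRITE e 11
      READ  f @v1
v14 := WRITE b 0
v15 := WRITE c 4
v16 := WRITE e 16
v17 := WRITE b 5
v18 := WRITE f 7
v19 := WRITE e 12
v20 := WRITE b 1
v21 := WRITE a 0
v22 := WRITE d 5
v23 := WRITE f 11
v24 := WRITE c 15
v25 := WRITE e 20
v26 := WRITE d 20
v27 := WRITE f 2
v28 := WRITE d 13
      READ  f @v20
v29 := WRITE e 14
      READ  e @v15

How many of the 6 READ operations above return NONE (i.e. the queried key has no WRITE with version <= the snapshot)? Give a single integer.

v1: WRITE a=13  (a history now [(1, 13)])
v2: WRITE c=4  (c history now [(2, 4)])
v3: WRITE a=2  (a history now [(1, 13), (3, 2)])
v4: WRITE e=1  (e history now [(4, 1)])
v5: WRITE e=15  (e history now [(4, 1), (5, 15)])
v6: WRITE a=8  (a history now [(1, 13), (3, 2), (6, 8)])
v7: WRITE c=4  (c history now [(2, 4), (7, 4)])
v8: WRITE d=4  (d history now [(8, 4)])
READ c @v5: history=[(2, 4), (7, 4)] -> pick v2 -> 4
READ e @v3: history=[(4, 1), (5, 15)] -> no version <= 3 -> NONE
v9: WRITE b=5  (b history now [(9, 5)])
v10: WRITE c=5  (c history now [(2, 4), (7, 4), (10, 5)])
v11: WRITE c=5  (c history now [(2, 4), (7, 4), (10, 5), (11, 5)])
v12: WRITE e=5  (e history now [(4, 1), (5, 15), (12, 5)])
READ b @v10: history=[(9, 5)] -> pick v9 -> 5
v13: WRITE e=11  (e history now [(4, 1), (5, 15), (12, 5), (13, 11)])
READ f @v1: history=[] -> no version <= 1 -> NONE
v14: WRITE b=0  (b history now [(9, 5), (14, 0)])
v15: WRITE c=4  (c history now [(2, 4), (7, 4), (10, 5), (11, 5), (15, 4)])
v16: WRITE e=16  (e history now [(4, 1), (5, 15), (12, 5), (13, 11), (16, 16)])
v17: WRITE b=5  (b history now [(9, 5), (14, 0), (17, 5)])
v18: WRITE f=7  (f history now [(18, 7)])
v19: WRITE e=12  (e history now [(4, 1), (5, 15), (12, 5), (13, 11), (16, 16), (19, 12)])
v20: WRITE b=1  (b history now [(9, 5), (14, 0), (17, 5), (20, 1)])
v21: WRITE a=0  (a history now [(1, 13), (3, 2), (6, 8), (21, 0)])
v22: WRITE d=5  (d history now [(8, 4), (22, 5)])
v23: WRITE f=11  (f history now [(18, 7), (23, 11)])
v24: WRITE c=15  (c history now [(2, 4), (7, 4), (10, 5), (11, 5), (15, 4), (24, 15)])
v25: WRITE e=20  (e history now [(4, 1), (5, 15), (12, 5), (13, 11), (16, 16), (19, 12), (25, 20)])
v26: WRITE d=20  (d history now [(8, 4), (22, 5), (26, 20)])
v27: WRITE f=2  (f history now [(18, 7), (23, 11), (27, 2)])
v28: WRITE d=13  (d history now [(8, 4), (22, 5), (26, 20), (28, 13)])
READ f @v20: history=[(18, 7), (23, 11), (27, 2)] -> pick v18 -> 7
v29: WRITE e=14  (e history now [(4, 1), (5, 15), (12, 5), (13, 11), (16, 16), (19, 12), (25, 20), (29, 14)])
READ e @v15: history=[(4, 1), (5, 15), (12, 5), (13, 11), (16, 16), (19, 12), (25, 20), (29, 14)] -> pick v13 -> 11
Read results in order: ['4', 'NONE', '5', 'NONE', '7', '11']
NONE count = 2

Answer: 2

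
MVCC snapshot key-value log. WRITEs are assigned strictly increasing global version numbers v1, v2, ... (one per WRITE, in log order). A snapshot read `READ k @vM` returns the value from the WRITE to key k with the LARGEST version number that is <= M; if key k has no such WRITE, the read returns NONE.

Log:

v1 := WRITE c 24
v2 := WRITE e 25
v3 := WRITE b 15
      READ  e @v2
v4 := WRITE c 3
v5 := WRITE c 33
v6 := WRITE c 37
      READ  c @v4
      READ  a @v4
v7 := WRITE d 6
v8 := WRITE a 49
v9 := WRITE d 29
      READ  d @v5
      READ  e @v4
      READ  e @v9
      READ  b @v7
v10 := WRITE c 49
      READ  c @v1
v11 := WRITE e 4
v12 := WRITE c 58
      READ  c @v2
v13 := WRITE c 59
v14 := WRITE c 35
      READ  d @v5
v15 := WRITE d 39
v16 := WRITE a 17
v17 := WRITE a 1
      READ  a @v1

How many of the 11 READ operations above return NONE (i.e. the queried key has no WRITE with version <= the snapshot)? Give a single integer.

v1: WRITE c=24  (c history now [(1, 24)])
v2: WRITE e=25  (e history now [(2, 25)])
v3: WRITE b=15  (b history now [(3, 15)])
READ e @v2: history=[(2, 25)] -> pick v2 -> 25
v4: WRITE c=3  (c history now [(1, 24), (4, 3)])
v5: WRITE c=33  (c history now [(1, 24), (4, 3), (5, 33)])
v6: WRITE c=37  (c history now [(1, 24), (4, 3), (5, 33), (6, 37)])
READ c @v4: history=[(1, 24), (4, 3), (5, 33), (6, 37)] -> pick v4 -> 3
READ a @v4: history=[] -> no version <= 4 -> NONE
v7: WRITE d=6  (d history now [(7, 6)])
v8: WRITE a=49  (a history now [(8, 49)])
v9: WRITE d=29  (d history now [(7, 6), (9, 29)])
READ d @v5: history=[(7, 6), (9, 29)] -> no version <= 5 -> NONE
READ e @v4: history=[(2, 25)] -> pick v2 -> 25
READ e @v9: history=[(2, 25)] -> pick v2 -> 25
READ b @v7: history=[(3, 15)] -> pick v3 -> 15
v10: WRITE c=49  (c history now [(1, 24), (4, 3), (5, 33), (6, 37), (10, 49)])
READ c @v1: history=[(1, 24), (4, 3), (5, 33), (6, 37), (10, 49)] -> pick v1 -> 24
v11: WRITE e=4  (e history now [(2, 25), (11, 4)])
v12: WRITE c=58  (c history now [(1, 24), (4, 3), (5, 33), (6, 37), (10, 49), (12, 58)])
READ c @v2: history=[(1, 24), (4, 3), (5, 33), (6, 37), (10, 49), (12, 58)] -> pick v1 -> 24
v13: WRITE c=59  (c history now [(1, 24), (4, 3), (5, 33), (6, 37), (10, 49), (12, 58), (13, 59)])
v14: WRITE c=35  (c history now [(1, 24), (4, 3), (5, 33), (6, 37), (10, 49), (12, 58), (13, 59), (14, 35)])
READ d @v5: history=[(7, 6), (9, 29)] -> no version <= 5 -> NONE
v15: WRITE d=39  (d history now [(7, 6), (9, 29), (15, 39)])
v16: WRITE a=17  (a history now [(8, 49), (16, 17)])
v17: WRITE a=1  (a history now [(8, 49), (16, 17), (17, 1)])
READ a @v1: history=[(8, 49), (16, 17), (17, 1)] -> no version <= 1 -> NONE
Read results in order: ['25', '3', 'NONE', 'NONE', '25', '25', '15', '24', '24', 'NONE', 'NONE']
NONE count = 4

Answer: 4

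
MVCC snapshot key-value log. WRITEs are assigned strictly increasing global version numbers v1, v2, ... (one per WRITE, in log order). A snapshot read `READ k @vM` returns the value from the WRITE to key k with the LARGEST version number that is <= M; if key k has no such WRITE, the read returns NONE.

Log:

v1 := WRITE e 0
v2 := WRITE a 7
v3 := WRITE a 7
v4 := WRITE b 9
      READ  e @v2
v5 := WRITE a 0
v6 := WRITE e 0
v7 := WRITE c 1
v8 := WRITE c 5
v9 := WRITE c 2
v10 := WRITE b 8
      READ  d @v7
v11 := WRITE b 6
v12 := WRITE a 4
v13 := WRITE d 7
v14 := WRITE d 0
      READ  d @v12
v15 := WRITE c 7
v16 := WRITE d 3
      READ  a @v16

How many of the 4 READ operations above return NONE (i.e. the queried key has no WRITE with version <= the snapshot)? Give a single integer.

Answer: 2

Derivation:
v1: WRITE e=0  (e history now [(1, 0)])
v2: WRITE a=7  (a history now [(2, 7)])
v3: WRITE a=7  (a history now [(2, 7), (3, 7)])
v4: WRITE b=9  (b history now [(4, 9)])
READ e @v2: history=[(1, 0)] -> pick v1 -> 0
v5: WRITE a=0  (a history now [(2, 7), (3, 7), (5, 0)])
v6: WRITE e=0  (e history now [(1, 0), (6, 0)])
v7: WRITE c=1  (c history now [(7, 1)])
v8: WRITE c=5  (c history now [(7, 1), (8, 5)])
v9: WRITE c=2  (c history now [(7, 1), (8, 5), (9, 2)])
v10: WRITE b=8  (b history now [(4, 9), (10, 8)])
READ d @v7: history=[] -> no version <= 7 -> NONE
v11: WRITE b=6  (b history now [(4, 9), (10, 8), (11, 6)])
v12: WRITE a=4  (a history now [(2, 7), (3, 7), (5, 0), (12, 4)])
v13: WRITE d=7  (d history now [(13, 7)])
v14: WRITE d=0  (d history now [(13, 7), (14, 0)])
READ d @v12: history=[(13, 7), (14, 0)] -> no version <= 12 -> NONE
v15: WRITE c=7  (c history now [(7, 1), (8, 5), (9, 2), (15, 7)])
v16: WRITE d=3  (d history now [(13, 7), (14, 0), (16, 3)])
READ a @v16: history=[(2, 7), (3, 7), (5, 0), (12, 4)] -> pick v12 -> 4
Read results in order: ['0', 'NONE', 'NONE', '4']
NONE count = 2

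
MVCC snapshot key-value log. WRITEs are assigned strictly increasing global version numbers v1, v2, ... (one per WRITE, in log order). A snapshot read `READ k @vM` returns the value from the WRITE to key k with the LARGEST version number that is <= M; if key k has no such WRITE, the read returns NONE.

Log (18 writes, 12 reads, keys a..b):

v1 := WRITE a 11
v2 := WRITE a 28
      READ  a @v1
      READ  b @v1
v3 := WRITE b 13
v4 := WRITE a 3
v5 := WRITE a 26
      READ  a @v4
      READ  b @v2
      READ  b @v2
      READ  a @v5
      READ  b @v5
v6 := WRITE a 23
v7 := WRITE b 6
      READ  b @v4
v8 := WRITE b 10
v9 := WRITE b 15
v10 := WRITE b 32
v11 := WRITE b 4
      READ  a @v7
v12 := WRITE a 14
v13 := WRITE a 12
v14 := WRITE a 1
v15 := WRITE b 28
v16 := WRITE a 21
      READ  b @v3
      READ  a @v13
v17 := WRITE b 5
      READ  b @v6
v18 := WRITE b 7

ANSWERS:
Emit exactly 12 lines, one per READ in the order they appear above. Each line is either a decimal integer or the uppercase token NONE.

v1: WRITE a=11  (a history now [(1, 11)])
v2: WRITE a=28  (a history now [(1, 11), (2, 28)])
READ a @v1: history=[(1, 11), (2, 28)] -> pick v1 -> 11
READ b @v1: history=[] -> no version <= 1 -> NONE
v3: WRITE b=13  (b history now [(3, 13)])
v4: WRITE a=3  (a history now [(1, 11), (2, 28), (4, 3)])
v5: WRITE a=26  (a history now [(1, 11), (2, 28), (4, 3), (5, 26)])
READ a @v4: history=[(1, 11), (2, 28), (4, 3), (5, 26)] -> pick v4 -> 3
READ b @v2: history=[(3, 13)] -> no version <= 2 -> NONE
READ b @v2: history=[(3, 13)] -> no version <= 2 -> NONE
READ a @v5: history=[(1, 11), (2, 28), (4, 3), (5, 26)] -> pick v5 -> 26
READ b @v5: history=[(3, 13)] -> pick v3 -> 13
v6: WRITE a=23  (a history now [(1, 11), (2, 28), (4, 3), (5, 26), (6, 23)])
v7: WRITE b=6  (b history now [(3, 13), (7, 6)])
READ b @v4: history=[(3, 13), (7, 6)] -> pick v3 -> 13
v8: WRITE b=10  (b history now [(3, 13), (7, 6), (8, 10)])
v9: WRITE b=15  (b history now [(3, 13), (7, 6), (8, 10), (9, 15)])
v10: WRITE b=32  (b history now [(3, 13), (7, 6), (8, 10), (9, 15), (10, 32)])
v11: WRITE b=4  (b history now [(3, 13), (7, 6), (8, 10), (9, 15), (10, 32), (11, 4)])
READ a @v7: history=[(1, 11), (2, 28), (4, 3), (5, 26), (6, 23)] -> pick v6 -> 23
v12: WRITE a=14  (a history now [(1, 11), (2, 28), (4, 3), (5, 26), (6, 23), (12, 14)])
v13: WRITE a=12  (a history now [(1, 11), (2, 28), (4, 3), (5, 26), (6, 23), (12, 14), (13, 12)])
v14: WRITE a=1  (a history now [(1, 11), (2, 28), (4, 3), (5, 26), (6, 23), (12, 14), (13, 12), (14, 1)])
v15: WRITE b=28  (b history now [(3, 13), (7, 6), (8, 10), (9, 15), (10, 32), (11, 4), (15, 28)])
v16: WRITE a=21  (a history now [(1, 11), (2, 28), (4, 3), (5, 26), (6, 23), (12, 14), (13, 12), (14, 1), (16, 21)])
READ b @v3: history=[(3, 13), (7, 6), (8, 10), (9, 15), (10, 32), (11, 4), (15, 28)] -> pick v3 -> 13
READ a @v13: history=[(1, 11), (2, 28), (4, 3), (5, 26), (6, 23), (12, 14), (13, 12), (14, 1), (16, 21)] -> pick v13 -> 12
v17: WRITE b=5  (b history now [(3, 13), (7, 6), (8, 10), (9, 15), (10, 32), (11, 4), (15, 28), (17, 5)])
READ b @v6: history=[(3, 13), (7, 6), (8, 10), (9, 15), (10, 32), (11, 4), (15, 28), (17, 5)] -> pick v3 -> 13
v18: WRITE b=7  (b history now [(3, 13), (7, 6), (8, 10), (9, 15), (10, 32), (11, 4), (15, 28), (17, 5), (18, 7)])

Answer: 11
NONE
3
NONE
NONE
26
13
13
23
13
12
13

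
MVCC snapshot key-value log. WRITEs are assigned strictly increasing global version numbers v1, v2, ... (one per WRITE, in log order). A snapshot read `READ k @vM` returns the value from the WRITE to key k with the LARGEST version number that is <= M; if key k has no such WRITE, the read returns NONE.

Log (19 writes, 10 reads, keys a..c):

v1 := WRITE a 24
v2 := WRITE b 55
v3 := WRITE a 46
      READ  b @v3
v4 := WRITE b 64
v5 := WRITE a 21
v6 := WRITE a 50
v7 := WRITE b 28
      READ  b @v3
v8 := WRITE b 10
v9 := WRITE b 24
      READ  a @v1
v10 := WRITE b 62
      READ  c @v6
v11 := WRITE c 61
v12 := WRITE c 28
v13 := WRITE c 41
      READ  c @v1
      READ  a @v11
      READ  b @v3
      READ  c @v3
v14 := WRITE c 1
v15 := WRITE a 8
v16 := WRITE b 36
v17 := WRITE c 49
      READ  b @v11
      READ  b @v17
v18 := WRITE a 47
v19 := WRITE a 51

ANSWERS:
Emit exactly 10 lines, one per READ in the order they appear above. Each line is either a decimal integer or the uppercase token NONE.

v1: WRITE a=24  (a history now [(1, 24)])
v2: WRITE b=55  (b history now [(2, 55)])
v3: WRITE a=46  (a history now [(1, 24), (3, 46)])
READ b @v3: history=[(2, 55)] -> pick v2 -> 55
v4: WRITE b=64  (b history now [(2, 55), (4, 64)])
v5: WRITE a=21  (a history now [(1, 24), (3, 46), (5, 21)])
v6: WRITE a=50  (a history now [(1, 24), (3, 46), (5, 21), (6, 50)])
v7: WRITE b=28  (b history now [(2, 55), (4, 64), (7, 28)])
READ b @v3: history=[(2, 55), (4, 64), (7, 28)] -> pick v2 -> 55
v8: WRITE b=10  (b history now [(2, 55), (4, 64), (7, 28), (8, 10)])
v9: WRITE b=24  (b history now [(2, 55), (4, 64), (7, 28), (8, 10), (9, 24)])
READ a @v1: history=[(1, 24), (3, 46), (5, 21), (6, 50)] -> pick v1 -> 24
v10: WRITE b=62  (b history now [(2, 55), (4, 64), (7, 28), (8, 10), (9, 24), (10, 62)])
READ c @v6: history=[] -> no version <= 6 -> NONE
v11: WRITE c=61  (c history now [(11, 61)])
v12: WRITE c=28  (c history now [(11, 61), (12, 28)])
v13: WRITE c=41  (c history now [(11, 61), (12, 28), (13, 41)])
READ c @v1: history=[(11, 61), (12, 28), (13, 41)] -> no version <= 1 -> NONE
READ a @v11: history=[(1, 24), (3, 46), (5, 21), (6, 50)] -> pick v6 -> 50
READ b @v3: history=[(2, 55), (4, 64), (7, 28), (8, 10), (9, 24), (10, 62)] -> pick v2 -> 55
READ c @v3: history=[(11, 61), (12, 28), (13, 41)] -> no version <= 3 -> NONE
v14: WRITE c=1  (c history now [(11, 61), (12, 28), (13, 41), (14, 1)])
v15: WRITE a=8  (a history now [(1, 24), (3, 46), (5, 21), (6, 50), (15, 8)])
v16: WRITE b=36  (b history now [(2, 55), (4, 64), (7, 28), (8, 10), (9, 24), (10, 62), (16, 36)])
v17: WRITE c=49  (c history now [(11, 61), (12, 28), (13, 41), (14, 1), (17, 49)])
READ b @v11: history=[(2, 55), (4, 64), (7, 28), (8, 10), (9, 24), (10, 62), (16, 36)] -> pick v10 -> 62
READ b @v17: history=[(2, 55), (4, 64), (7, 28), (8, 10), (9, 24), (10, 62), (16, 36)] -> pick v16 -> 36
v18: WRITE a=47  (a history now [(1, 24), (3, 46), (5, 21), (6, 50), (15, 8), (18, 47)])
v19: WRITE a=51  (a history now [(1, 24), (3, 46), (5, 21), (6, 50), (15, 8), (18, 47), (19, 51)])

Answer: 55
55
24
NONE
NONE
50
55
NONE
62
36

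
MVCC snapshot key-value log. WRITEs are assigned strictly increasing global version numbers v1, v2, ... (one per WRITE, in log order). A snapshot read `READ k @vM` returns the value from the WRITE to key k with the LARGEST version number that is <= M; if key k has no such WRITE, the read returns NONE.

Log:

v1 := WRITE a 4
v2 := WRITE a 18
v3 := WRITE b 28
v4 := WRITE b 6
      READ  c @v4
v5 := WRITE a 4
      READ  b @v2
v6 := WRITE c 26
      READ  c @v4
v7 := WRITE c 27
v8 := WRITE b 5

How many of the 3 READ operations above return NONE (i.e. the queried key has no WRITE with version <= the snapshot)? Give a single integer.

v1: WRITE a=4  (a history now [(1, 4)])
v2: WRITE a=18  (a history now [(1, 4), (2, 18)])
v3: WRITE b=28  (b history now [(3, 28)])
v4: WRITE b=6  (b history now [(3, 28), (4, 6)])
READ c @v4: history=[] -> no version <= 4 -> NONE
v5: WRITE a=4  (a history now [(1, 4), (2, 18), (5, 4)])
READ b @v2: history=[(3, 28), (4, 6)] -> no version <= 2 -> NONE
v6: WRITE c=26  (c history now [(6, 26)])
READ c @v4: history=[(6, 26)] -> no version <= 4 -> NONE
v7: WRITE c=27  (c history now [(6, 26), (7, 27)])
v8: WRITE b=5  (b history now [(3, 28), (4, 6), (8, 5)])
Read results in order: ['NONE', 'NONE', 'NONE']
NONE count = 3

Answer: 3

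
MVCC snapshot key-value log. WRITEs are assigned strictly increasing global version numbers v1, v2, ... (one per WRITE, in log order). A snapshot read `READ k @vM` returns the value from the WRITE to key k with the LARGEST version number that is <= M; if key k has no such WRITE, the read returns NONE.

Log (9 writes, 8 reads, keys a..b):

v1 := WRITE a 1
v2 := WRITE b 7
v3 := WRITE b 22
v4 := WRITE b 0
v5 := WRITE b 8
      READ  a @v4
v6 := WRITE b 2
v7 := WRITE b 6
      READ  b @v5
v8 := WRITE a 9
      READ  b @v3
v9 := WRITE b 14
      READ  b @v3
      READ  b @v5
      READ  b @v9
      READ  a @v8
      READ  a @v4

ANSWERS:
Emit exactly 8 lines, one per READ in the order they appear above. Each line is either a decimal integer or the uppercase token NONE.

v1: WRITE a=1  (a history now [(1, 1)])
v2: WRITE b=7  (b history now [(2, 7)])
v3: WRITE b=22  (b history now [(2, 7), (3, 22)])
v4: WRITE b=0  (b history now [(2, 7), (3, 22), (4, 0)])
v5: WRITE b=8  (b history now [(2, 7), (3, 22), (4, 0), (5, 8)])
READ a @v4: history=[(1, 1)] -> pick v1 -> 1
v6: WRITE b=2  (b history now [(2, 7), (3, 22), (4, 0), (5, 8), (6, 2)])
v7: WRITE b=6  (b history now [(2, 7), (3, 22), (4, 0), (5, 8), (6, 2), (7, 6)])
READ b @v5: history=[(2, 7), (3, 22), (4, 0), (5, 8), (6, 2), (7, 6)] -> pick v5 -> 8
v8: WRITE a=9  (a history now [(1, 1), (8, 9)])
READ b @v3: history=[(2, 7), (3, 22), (4, 0), (5, 8), (6, 2), (7, 6)] -> pick v3 -> 22
v9: WRITE b=14  (b history now [(2, 7), (3, 22), (4, 0), (5, 8), (6, 2), (7, 6), (9, 14)])
READ b @v3: history=[(2, 7), (3, 22), (4, 0), (5, 8), (6, 2), (7, 6), (9, 14)] -> pick v3 -> 22
READ b @v5: history=[(2, 7), (3, 22), (4, 0), (5, 8), (6, 2), (7, 6), (9, 14)] -> pick v5 -> 8
READ b @v9: history=[(2, 7), (3, 22), (4, 0), (5, 8), (6, 2), (7, 6), (9, 14)] -> pick v9 -> 14
READ a @v8: history=[(1, 1), (8, 9)] -> pick v8 -> 9
READ a @v4: history=[(1, 1), (8, 9)] -> pick v1 -> 1

Answer: 1
8
22
22
8
14
9
1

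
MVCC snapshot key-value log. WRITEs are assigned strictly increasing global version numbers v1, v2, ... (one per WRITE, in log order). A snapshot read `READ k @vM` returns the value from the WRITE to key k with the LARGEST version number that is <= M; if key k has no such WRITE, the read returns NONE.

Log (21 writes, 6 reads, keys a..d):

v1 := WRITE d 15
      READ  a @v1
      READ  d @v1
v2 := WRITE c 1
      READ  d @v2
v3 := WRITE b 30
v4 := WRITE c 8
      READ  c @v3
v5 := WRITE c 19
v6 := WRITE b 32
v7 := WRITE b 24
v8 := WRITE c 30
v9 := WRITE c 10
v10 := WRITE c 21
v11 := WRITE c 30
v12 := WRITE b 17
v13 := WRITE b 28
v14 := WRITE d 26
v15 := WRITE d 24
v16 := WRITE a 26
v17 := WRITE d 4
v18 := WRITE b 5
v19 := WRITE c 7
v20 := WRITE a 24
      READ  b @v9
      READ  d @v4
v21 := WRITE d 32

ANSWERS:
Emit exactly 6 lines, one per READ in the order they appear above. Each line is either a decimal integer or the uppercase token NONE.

Answer: NONE
15
15
1
24
15

Derivation:
v1: WRITE d=15  (d history now [(1, 15)])
READ a @v1: history=[] -> no version <= 1 -> NONE
READ d @v1: history=[(1, 15)] -> pick v1 -> 15
v2: WRITE c=1  (c history now [(2, 1)])
READ d @v2: history=[(1, 15)] -> pick v1 -> 15
v3: WRITE b=30  (b history now [(3, 30)])
v4: WRITE c=8  (c history now [(2, 1), (4, 8)])
READ c @v3: history=[(2, 1), (4, 8)] -> pick v2 -> 1
v5: WRITE c=19  (c history now [(2, 1), (4, 8), (5, 19)])
v6: WRITE b=32  (b history now [(3, 30), (6, 32)])
v7: WRITE b=24  (b history now [(3, 30), (6, 32), (7, 24)])
v8: WRITE c=30  (c history now [(2, 1), (4, 8), (5, 19), (8, 30)])
v9: WRITE c=10  (c history now [(2, 1), (4, 8), (5, 19), (8, 30), (9, 10)])
v10: WRITE c=21  (c history now [(2, 1), (4, 8), (5, 19), (8, 30), (9, 10), (10, 21)])
v11: WRITE c=30  (c history now [(2, 1), (4, 8), (5, 19), (8, 30), (9, 10), (10, 21), (11, 30)])
v12: WRITE b=17  (b history now [(3, 30), (6, 32), (7, 24), (12, 17)])
v13: WRITE b=28  (b history now [(3, 30), (6, 32), (7, 24), (12, 17), (13, 28)])
v14: WRITE d=26  (d history now [(1, 15), (14, 26)])
v15: WRITE d=24  (d history now [(1, 15), (14, 26), (15, 24)])
v16: WRITE a=26  (a history now [(16, 26)])
v17: WRITE d=4  (d history now [(1, 15), (14, 26), (15, 24), (17, 4)])
v18: WRITE b=5  (b history now [(3, 30), (6, 32), (7, 24), (12, 17), (13, 28), (18, 5)])
v19: WRITE c=7  (c history now [(2, 1), (4, 8), (5, 19), (8, 30), (9, 10), (10, 21), (11, 30), (19, 7)])
v20: WRITE a=24  (a history now [(16, 26), (20, 24)])
READ b @v9: history=[(3, 30), (6, 32), (7, 24), (12, 17), (13, 28), (18, 5)] -> pick v7 -> 24
READ d @v4: history=[(1, 15), (14, 26), (15, 24), (17, 4)] -> pick v1 -> 15
v21: WRITE d=32  (d history now [(1, 15), (14, 26), (15, 24), (17, 4), (21, 32)])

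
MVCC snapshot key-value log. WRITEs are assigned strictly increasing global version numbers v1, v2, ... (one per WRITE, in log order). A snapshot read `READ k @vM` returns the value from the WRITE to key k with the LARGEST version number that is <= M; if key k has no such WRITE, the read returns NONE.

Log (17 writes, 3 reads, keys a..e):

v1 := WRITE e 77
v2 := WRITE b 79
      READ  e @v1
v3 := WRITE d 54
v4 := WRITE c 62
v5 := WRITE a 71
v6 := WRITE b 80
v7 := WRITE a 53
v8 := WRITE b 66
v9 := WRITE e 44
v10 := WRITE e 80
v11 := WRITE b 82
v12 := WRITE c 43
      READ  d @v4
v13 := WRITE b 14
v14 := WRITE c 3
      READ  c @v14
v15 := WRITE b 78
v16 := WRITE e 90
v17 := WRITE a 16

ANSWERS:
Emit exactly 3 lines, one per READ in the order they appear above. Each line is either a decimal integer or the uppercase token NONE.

v1: WRITE e=77  (e history now [(1, 77)])
v2: WRITE b=79  (b history now [(2, 79)])
READ e @v1: history=[(1, 77)] -> pick v1 -> 77
v3: WRITE d=54  (d history now [(3, 54)])
v4: WRITE c=62  (c history now [(4, 62)])
v5: WRITE a=71  (a history now [(5, 71)])
v6: WRITE b=80  (b history now [(2, 79), (6, 80)])
v7: WRITE a=53  (a history now [(5, 71), (7, 53)])
v8: WRITE b=66  (b history now [(2, 79), (6, 80), (8, 66)])
v9: WRITE e=44  (e history now [(1, 77), (9, 44)])
v10: WRITE e=80  (e history now [(1, 77), (9, 44), (10, 80)])
v11: WRITE b=82  (b history now [(2, 79), (6, 80), (8, 66), (11, 82)])
v12: WRITE c=43  (c history now [(4, 62), (12, 43)])
READ d @v4: history=[(3, 54)] -> pick v3 -> 54
v13: WRITE b=14  (b history now [(2, 79), (6, 80), (8, 66), (11, 82), (13, 14)])
v14: WRITE c=3  (c history now [(4, 62), (12, 43), (14, 3)])
READ c @v14: history=[(4, 62), (12, 43), (14, 3)] -> pick v14 -> 3
v15: WRITE b=78  (b history now [(2, 79), (6, 80), (8, 66), (11, 82), (13, 14), (15, 78)])
v16: WRITE e=90  (e history now [(1, 77), (9, 44), (10, 80), (16, 90)])
v17: WRITE a=16  (a history now [(5, 71), (7, 53), (17, 16)])

Answer: 77
54
3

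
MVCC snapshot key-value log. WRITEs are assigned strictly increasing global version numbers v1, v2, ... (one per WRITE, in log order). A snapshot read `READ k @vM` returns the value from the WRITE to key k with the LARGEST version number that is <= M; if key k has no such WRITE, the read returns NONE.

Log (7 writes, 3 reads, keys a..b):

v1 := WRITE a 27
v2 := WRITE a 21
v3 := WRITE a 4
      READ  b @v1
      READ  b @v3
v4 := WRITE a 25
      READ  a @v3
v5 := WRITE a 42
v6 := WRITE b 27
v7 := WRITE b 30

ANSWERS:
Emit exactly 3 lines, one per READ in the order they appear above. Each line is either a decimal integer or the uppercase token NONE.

Answer: NONE
NONE
4

Derivation:
v1: WRITE a=27  (a history now [(1, 27)])
v2: WRITE a=21  (a history now [(1, 27), (2, 21)])
v3: WRITE a=4  (a history now [(1, 27), (2, 21), (3, 4)])
READ b @v1: history=[] -> no version <= 1 -> NONE
READ b @v3: history=[] -> no version <= 3 -> NONE
v4: WRITE a=25  (a history now [(1, 27), (2, 21), (3, 4), (4, 25)])
READ a @v3: history=[(1, 27), (2, 21), (3, 4), (4, 25)] -> pick v3 -> 4
v5: WRITE a=42  (a history now [(1, 27), (2, 21), (3, 4), (4, 25), (5, 42)])
v6: WRITE b=27  (b history now [(6, 27)])
v7: WRITE b=30  (b history now [(6, 27), (7, 30)])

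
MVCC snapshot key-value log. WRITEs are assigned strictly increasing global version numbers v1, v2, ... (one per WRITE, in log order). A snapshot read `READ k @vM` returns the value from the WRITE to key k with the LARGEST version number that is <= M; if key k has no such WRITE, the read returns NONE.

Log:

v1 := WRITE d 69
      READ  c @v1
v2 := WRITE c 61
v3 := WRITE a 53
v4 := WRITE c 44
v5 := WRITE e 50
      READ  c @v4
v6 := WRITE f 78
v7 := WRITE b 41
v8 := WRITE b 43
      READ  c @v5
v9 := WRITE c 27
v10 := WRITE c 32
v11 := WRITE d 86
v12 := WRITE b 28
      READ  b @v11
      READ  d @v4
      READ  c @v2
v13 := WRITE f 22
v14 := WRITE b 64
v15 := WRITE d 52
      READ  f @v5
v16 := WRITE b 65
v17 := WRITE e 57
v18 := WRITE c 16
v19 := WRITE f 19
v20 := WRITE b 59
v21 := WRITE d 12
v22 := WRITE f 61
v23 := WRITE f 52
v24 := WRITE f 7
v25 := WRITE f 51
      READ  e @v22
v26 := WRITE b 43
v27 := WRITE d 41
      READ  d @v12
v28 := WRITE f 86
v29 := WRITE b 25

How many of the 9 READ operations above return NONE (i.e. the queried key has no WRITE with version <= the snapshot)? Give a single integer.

v1: WRITE d=69  (d history now [(1, 69)])
READ c @v1: history=[] -> no version <= 1 -> NONE
v2: WRITE c=61  (c history now [(2, 61)])
v3: WRITE a=53  (a history now [(3, 53)])
v4: WRITE c=44  (c history now [(2, 61), (4, 44)])
v5: WRITE e=50  (e history now [(5, 50)])
READ c @v4: history=[(2, 61), (4, 44)] -> pick v4 -> 44
v6: WRITE f=78  (f history now [(6, 78)])
v7: WRITE b=41  (b history now [(7, 41)])
v8: WRITE b=43  (b history now [(7, 41), (8, 43)])
READ c @v5: history=[(2, 61), (4, 44)] -> pick v4 -> 44
v9: WRITE c=27  (c history now [(2, 61), (4, 44), (9, 27)])
v10: WRITE c=32  (c history now [(2, 61), (4, 44), (9, 27), (10, 32)])
v11: WRITE d=86  (d history now [(1, 69), (11, 86)])
v12: WRITE b=28  (b history now [(7, 41), (8, 43), (12, 28)])
READ b @v11: history=[(7, 41), (8, 43), (12, 28)] -> pick v8 -> 43
READ d @v4: history=[(1, 69), (11, 86)] -> pick v1 -> 69
READ c @v2: history=[(2, 61), (4, 44), (9, 27), (10, 32)] -> pick v2 -> 61
v13: WRITE f=22  (f history now [(6, 78), (13, 22)])
v14: WRITE b=64  (b history now [(7, 41), (8, 43), (12, 28), (14, 64)])
v15: WRITE d=52  (d history now [(1, 69), (11, 86), (15, 52)])
READ f @v5: history=[(6, 78), (13, 22)] -> no version <= 5 -> NONE
v16: WRITE b=65  (b history now [(7, 41), (8, 43), (12, 28), (14, 64), (16, 65)])
v17: WRITE e=57  (e history now [(5, 50), (17, 57)])
v18: WRITE c=16  (c history now [(2, 61), (4, 44), (9, 27), (10, 32), (18, 16)])
v19: WRITE f=19  (f history now [(6, 78), (13, 22), (19, 19)])
v20: WRITE b=59  (b history now [(7, 41), (8, 43), (12, 28), (14, 64), (16, 65), (20, 59)])
v21: WRITE d=12  (d history now [(1, 69), (11, 86), (15, 52), (21, 12)])
v22: WRITE f=61  (f history now [(6, 78), (13, 22), (19, 19), (22, 61)])
v23: WRITE f=52  (f history now [(6, 78), (13, 22), (19, 19), (22, 61), (23, 52)])
v24: WRITE f=7  (f history now [(6, 78), (13, 22), (19, 19), (22, 61), (23, 52), (24, 7)])
v25: WRITE f=51  (f history now [(6, 78), (13, 22), (19, 19), (22, 61), (23, 52), (24, 7), (25, 51)])
READ e @v22: history=[(5, 50), (17, 57)] -> pick v17 -> 57
v26: WRITE b=43  (b history now [(7, 41), (8, 43), (12, 28), (14, 64), (16, 65), (20, 59), (26, 43)])
v27: WRITE d=41  (d history now [(1, 69), (11, 86), (15, 52), (21, 12), (27, 41)])
READ d @v12: history=[(1, 69), (11, 86), (15, 52), (21, 12), (27, 41)] -> pick v11 -> 86
v28: WRITE f=86  (f history now [(6, 78), (13, 22), (19, 19), (22, 61), (23, 52), (24, 7), (25, 51), (28, 86)])
v29: WRITE b=25  (b history now [(7, 41), (8, 43), (12, 28), (14, 64), (16, 65), (20, 59), (26, 43), (29, 25)])
Read results in order: ['NONE', '44', '44', '43', '69', '61', 'NONE', '57', '86']
NONE count = 2

Answer: 2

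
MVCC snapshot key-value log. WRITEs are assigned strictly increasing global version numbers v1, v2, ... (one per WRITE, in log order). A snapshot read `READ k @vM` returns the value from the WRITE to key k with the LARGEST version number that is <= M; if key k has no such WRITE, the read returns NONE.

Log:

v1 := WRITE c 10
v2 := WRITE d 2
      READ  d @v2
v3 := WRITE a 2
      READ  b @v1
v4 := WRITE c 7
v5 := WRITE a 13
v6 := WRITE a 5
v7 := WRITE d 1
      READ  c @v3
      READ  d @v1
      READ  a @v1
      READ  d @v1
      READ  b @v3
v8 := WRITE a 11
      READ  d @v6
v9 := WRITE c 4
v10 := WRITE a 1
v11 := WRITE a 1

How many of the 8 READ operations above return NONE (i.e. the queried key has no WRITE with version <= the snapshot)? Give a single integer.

v1: WRITE c=10  (c history now [(1, 10)])
v2: WRITE d=2  (d history now [(2, 2)])
READ d @v2: history=[(2, 2)] -> pick v2 -> 2
v3: WRITE a=2  (a history now [(3, 2)])
READ b @v1: history=[] -> no version <= 1 -> NONE
v4: WRITE c=7  (c history now [(1, 10), (4, 7)])
v5: WRITE a=13  (a history now [(3, 2), (5, 13)])
v6: WRITE a=5  (a history now [(3, 2), (5, 13), (6, 5)])
v7: WRITE d=1  (d history now [(2, 2), (7, 1)])
READ c @v3: history=[(1, 10), (4, 7)] -> pick v1 -> 10
READ d @v1: history=[(2, 2), (7, 1)] -> no version <= 1 -> NONE
READ a @v1: history=[(3, 2), (5, 13), (6, 5)] -> no version <= 1 -> NONE
READ d @v1: history=[(2, 2), (7, 1)] -> no version <= 1 -> NONE
READ b @v3: history=[] -> no version <= 3 -> NONE
v8: WRITE a=11  (a history now [(3, 2), (5, 13), (6, 5), (8, 11)])
READ d @v6: history=[(2, 2), (7, 1)] -> pick v2 -> 2
v9: WRITE c=4  (c history now [(1, 10), (4, 7), (9, 4)])
v10: WRITE a=1  (a history now [(3, 2), (5, 13), (6, 5), (8, 11), (10, 1)])
v11: WRITE a=1  (a history now [(3, 2), (5, 13), (6, 5), (8, 11), (10, 1), (11, 1)])
Read results in order: ['2', 'NONE', '10', 'NONE', 'NONE', 'NONE', 'NONE', '2']
NONE count = 5

Answer: 5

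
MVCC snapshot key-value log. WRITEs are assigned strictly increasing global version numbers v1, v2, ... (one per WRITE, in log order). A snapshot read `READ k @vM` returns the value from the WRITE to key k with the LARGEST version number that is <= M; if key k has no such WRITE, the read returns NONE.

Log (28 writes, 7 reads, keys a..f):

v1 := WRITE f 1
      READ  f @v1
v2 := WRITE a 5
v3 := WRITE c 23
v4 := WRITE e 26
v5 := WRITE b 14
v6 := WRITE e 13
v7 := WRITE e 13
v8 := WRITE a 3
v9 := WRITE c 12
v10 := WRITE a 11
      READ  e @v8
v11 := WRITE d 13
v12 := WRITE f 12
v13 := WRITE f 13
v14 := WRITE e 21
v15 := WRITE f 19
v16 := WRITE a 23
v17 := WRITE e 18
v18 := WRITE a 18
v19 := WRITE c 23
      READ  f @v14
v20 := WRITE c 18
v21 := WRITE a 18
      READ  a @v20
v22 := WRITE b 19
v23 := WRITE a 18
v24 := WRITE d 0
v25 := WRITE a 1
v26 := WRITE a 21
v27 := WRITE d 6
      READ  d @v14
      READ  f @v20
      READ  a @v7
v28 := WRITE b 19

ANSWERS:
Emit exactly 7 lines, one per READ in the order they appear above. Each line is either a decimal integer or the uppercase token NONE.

Answer: 1
13
13
18
13
19
5

Derivation:
v1: WRITE f=1  (f history now [(1, 1)])
READ f @v1: history=[(1, 1)] -> pick v1 -> 1
v2: WRITE a=5  (a history now [(2, 5)])
v3: WRITE c=23  (c history now [(3, 23)])
v4: WRITE e=26  (e history now [(4, 26)])
v5: WRITE b=14  (b history now [(5, 14)])
v6: WRITE e=13  (e history now [(4, 26), (6, 13)])
v7: WRITE e=13  (e history now [(4, 26), (6, 13), (7, 13)])
v8: WRITE a=3  (a history now [(2, 5), (8, 3)])
v9: WRITE c=12  (c history now [(3, 23), (9, 12)])
v10: WRITE a=11  (a history now [(2, 5), (8, 3), (10, 11)])
READ e @v8: history=[(4, 26), (6, 13), (7, 13)] -> pick v7 -> 13
v11: WRITE d=13  (d history now [(11, 13)])
v12: WRITE f=12  (f history now [(1, 1), (12, 12)])
v13: WRITE f=13  (f history now [(1, 1), (12, 12), (13, 13)])
v14: WRITE e=21  (e history now [(4, 26), (6, 13), (7, 13), (14, 21)])
v15: WRITE f=19  (f history now [(1, 1), (12, 12), (13, 13), (15, 19)])
v16: WRITE a=23  (a history now [(2, 5), (8, 3), (10, 11), (16, 23)])
v17: WRITE e=18  (e history now [(4, 26), (6, 13), (7, 13), (14, 21), (17, 18)])
v18: WRITE a=18  (a history now [(2, 5), (8, 3), (10, 11), (16, 23), (18, 18)])
v19: WRITE c=23  (c history now [(3, 23), (9, 12), (19, 23)])
READ f @v14: history=[(1, 1), (12, 12), (13, 13), (15, 19)] -> pick v13 -> 13
v20: WRITE c=18  (c history now [(3, 23), (9, 12), (19, 23), (20, 18)])
v21: WRITE a=18  (a history now [(2, 5), (8, 3), (10, 11), (16, 23), (18, 18), (21, 18)])
READ a @v20: history=[(2, 5), (8, 3), (10, 11), (16, 23), (18, 18), (21, 18)] -> pick v18 -> 18
v22: WRITE b=19  (b history now [(5, 14), (22, 19)])
v23: WRITE a=18  (a history now [(2, 5), (8, 3), (10, 11), (16, 23), (18, 18), (21, 18), (23, 18)])
v24: WRITE d=0  (d history now [(11, 13), (24, 0)])
v25: WRITE a=1  (a history now [(2, 5), (8, 3), (10, 11), (16, 23), (18, 18), (21, 18), (23, 18), (25, 1)])
v26: WRITE a=21  (a history now [(2, 5), (8, 3), (10, 11), (16, 23), (18, 18), (21, 18), (23, 18), (25, 1), (26, 21)])
v27: WRITE d=6  (d history now [(11, 13), (24, 0), (27, 6)])
READ d @v14: history=[(11, 13), (24, 0), (27, 6)] -> pick v11 -> 13
READ f @v20: history=[(1, 1), (12, 12), (13, 13), (15, 19)] -> pick v15 -> 19
READ a @v7: history=[(2, 5), (8, 3), (10, 11), (16, 23), (18, 18), (21, 18), (23, 18), (25, 1), (26, 21)] -> pick v2 -> 5
v28: WRITE b=19  (b history now [(5, 14), (22, 19), (28, 19)])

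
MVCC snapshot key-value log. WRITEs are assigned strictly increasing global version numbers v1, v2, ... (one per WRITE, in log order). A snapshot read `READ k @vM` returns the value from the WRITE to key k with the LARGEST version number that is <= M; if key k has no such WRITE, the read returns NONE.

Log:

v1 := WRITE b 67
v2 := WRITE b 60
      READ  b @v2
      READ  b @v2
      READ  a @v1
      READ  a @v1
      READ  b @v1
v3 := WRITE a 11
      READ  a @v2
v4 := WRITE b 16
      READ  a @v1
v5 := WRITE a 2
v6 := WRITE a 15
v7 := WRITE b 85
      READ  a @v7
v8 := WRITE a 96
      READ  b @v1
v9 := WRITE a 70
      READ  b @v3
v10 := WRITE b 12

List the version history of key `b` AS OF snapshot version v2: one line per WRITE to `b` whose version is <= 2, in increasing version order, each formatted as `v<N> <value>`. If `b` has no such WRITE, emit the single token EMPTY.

Answer: v1 67
v2 60

Derivation:
Scan writes for key=b with version <= 2:
  v1 WRITE b 67 -> keep
  v2 WRITE b 60 -> keep
  v3 WRITE a 11 -> skip
  v4 WRITE b 16 -> drop (> snap)
  v5 WRITE a 2 -> skip
  v6 WRITE a 15 -> skip
  v7 WRITE b 85 -> drop (> snap)
  v8 WRITE a 96 -> skip
  v9 WRITE a 70 -> skip
  v10 WRITE b 12 -> drop (> snap)
Collected: [(1, 67), (2, 60)]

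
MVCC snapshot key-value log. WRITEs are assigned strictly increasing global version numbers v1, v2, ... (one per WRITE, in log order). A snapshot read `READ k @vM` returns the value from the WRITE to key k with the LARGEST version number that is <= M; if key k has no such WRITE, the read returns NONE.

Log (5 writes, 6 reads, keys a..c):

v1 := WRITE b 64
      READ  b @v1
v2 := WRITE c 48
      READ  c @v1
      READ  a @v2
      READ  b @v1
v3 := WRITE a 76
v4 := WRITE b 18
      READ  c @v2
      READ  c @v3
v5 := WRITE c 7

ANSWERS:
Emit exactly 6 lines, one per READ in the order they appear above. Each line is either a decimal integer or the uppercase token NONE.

Answer: 64
NONE
NONE
64
48
48

Derivation:
v1: WRITE b=64  (b history now [(1, 64)])
READ b @v1: history=[(1, 64)] -> pick v1 -> 64
v2: WRITE c=48  (c history now [(2, 48)])
READ c @v1: history=[(2, 48)] -> no version <= 1 -> NONE
READ a @v2: history=[] -> no version <= 2 -> NONE
READ b @v1: history=[(1, 64)] -> pick v1 -> 64
v3: WRITE a=76  (a history now [(3, 76)])
v4: WRITE b=18  (b history now [(1, 64), (4, 18)])
READ c @v2: history=[(2, 48)] -> pick v2 -> 48
READ c @v3: history=[(2, 48)] -> pick v2 -> 48
v5: WRITE c=7  (c history now [(2, 48), (5, 7)])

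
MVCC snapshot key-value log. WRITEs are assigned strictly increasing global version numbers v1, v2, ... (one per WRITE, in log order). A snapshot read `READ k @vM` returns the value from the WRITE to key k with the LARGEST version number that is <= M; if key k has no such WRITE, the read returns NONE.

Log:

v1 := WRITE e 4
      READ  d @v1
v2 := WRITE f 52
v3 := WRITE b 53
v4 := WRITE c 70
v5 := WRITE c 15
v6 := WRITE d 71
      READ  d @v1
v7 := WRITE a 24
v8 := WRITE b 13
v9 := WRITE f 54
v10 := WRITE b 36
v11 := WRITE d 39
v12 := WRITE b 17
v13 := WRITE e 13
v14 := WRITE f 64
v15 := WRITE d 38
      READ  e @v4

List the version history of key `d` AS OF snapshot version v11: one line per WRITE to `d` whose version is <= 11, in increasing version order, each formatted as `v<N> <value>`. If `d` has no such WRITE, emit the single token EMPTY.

Answer: v6 71
v11 39

Derivation:
Scan writes for key=d with version <= 11:
  v1 WRITE e 4 -> skip
  v2 WRITE f 52 -> skip
  v3 WRITE b 53 -> skip
  v4 WRITE c 70 -> skip
  v5 WRITE c 15 -> skip
  v6 WRITE d 71 -> keep
  v7 WRITE a 24 -> skip
  v8 WRITE b 13 -> skip
  v9 WRITE f 54 -> skip
  v10 WRITE b 36 -> skip
  v11 WRITE d 39 -> keep
  v12 WRITE b 17 -> skip
  v13 WRITE e 13 -> skip
  v14 WRITE f 64 -> skip
  v15 WRITE d 38 -> drop (> snap)
Collected: [(6, 71), (11, 39)]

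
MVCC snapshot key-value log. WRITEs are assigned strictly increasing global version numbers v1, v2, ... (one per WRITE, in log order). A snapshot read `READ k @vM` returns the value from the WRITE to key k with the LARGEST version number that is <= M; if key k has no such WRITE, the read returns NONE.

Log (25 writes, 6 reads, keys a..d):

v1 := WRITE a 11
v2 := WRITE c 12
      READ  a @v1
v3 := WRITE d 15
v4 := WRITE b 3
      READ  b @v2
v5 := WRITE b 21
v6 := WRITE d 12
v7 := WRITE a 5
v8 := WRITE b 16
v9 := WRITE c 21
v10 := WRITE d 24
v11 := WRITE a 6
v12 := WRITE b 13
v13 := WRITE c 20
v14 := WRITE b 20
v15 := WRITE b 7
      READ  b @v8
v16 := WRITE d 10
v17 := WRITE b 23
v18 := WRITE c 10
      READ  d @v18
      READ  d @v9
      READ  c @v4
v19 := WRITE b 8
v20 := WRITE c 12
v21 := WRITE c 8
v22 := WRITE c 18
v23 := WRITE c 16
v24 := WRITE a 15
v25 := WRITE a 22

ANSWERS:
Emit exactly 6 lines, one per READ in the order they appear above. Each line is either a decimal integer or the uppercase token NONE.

Answer: 11
NONE
16
10
12
12

Derivation:
v1: WRITE a=11  (a history now [(1, 11)])
v2: WRITE c=12  (c history now [(2, 12)])
READ a @v1: history=[(1, 11)] -> pick v1 -> 11
v3: WRITE d=15  (d history now [(3, 15)])
v4: WRITE b=3  (b history now [(4, 3)])
READ b @v2: history=[(4, 3)] -> no version <= 2 -> NONE
v5: WRITE b=21  (b history now [(4, 3), (5, 21)])
v6: WRITE d=12  (d history now [(3, 15), (6, 12)])
v7: WRITE a=5  (a history now [(1, 11), (7, 5)])
v8: WRITE b=16  (b history now [(4, 3), (5, 21), (8, 16)])
v9: WRITE c=21  (c history now [(2, 12), (9, 21)])
v10: WRITE d=24  (d history now [(3, 15), (6, 12), (10, 24)])
v11: WRITE a=6  (a history now [(1, 11), (7, 5), (11, 6)])
v12: WRITE b=13  (b history now [(4, 3), (5, 21), (8, 16), (12, 13)])
v13: WRITE c=20  (c history now [(2, 12), (9, 21), (13, 20)])
v14: WRITE b=20  (b history now [(4, 3), (5, 21), (8, 16), (12, 13), (14, 20)])
v15: WRITE b=7  (b history now [(4, 3), (5, 21), (8, 16), (12, 13), (14, 20), (15, 7)])
READ b @v8: history=[(4, 3), (5, 21), (8, 16), (12, 13), (14, 20), (15, 7)] -> pick v8 -> 16
v16: WRITE d=10  (d history now [(3, 15), (6, 12), (10, 24), (16, 10)])
v17: WRITE b=23  (b history now [(4, 3), (5, 21), (8, 16), (12, 13), (14, 20), (15, 7), (17, 23)])
v18: WRITE c=10  (c history now [(2, 12), (9, 21), (13, 20), (18, 10)])
READ d @v18: history=[(3, 15), (6, 12), (10, 24), (16, 10)] -> pick v16 -> 10
READ d @v9: history=[(3, 15), (6, 12), (10, 24), (16, 10)] -> pick v6 -> 12
READ c @v4: history=[(2, 12), (9, 21), (13, 20), (18, 10)] -> pick v2 -> 12
v19: WRITE b=8  (b history now [(4, 3), (5, 21), (8, 16), (12, 13), (14, 20), (15, 7), (17, 23), (19, 8)])
v20: WRITE c=12  (c history now [(2, 12), (9, 21), (13, 20), (18, 10), (20, 12)])
v21: WRITE c=8  (c history now [(2, 12), (9, 21), (13, 20), (18, 10), (20, 12), (21, 8)])
v22: WRITE c=18  (c history now [(2, 12), (9, 21), (13, 20), (18, 10), (20, 12), (21, 8), (22, 18)])
v23: WRITE c=16  (c history now [(2, 12), (9, 21), (13, 20), (18, 10), (20, 12), (21, 8), (22, 18), (23, 16)])
v24: WRITE a=15  (a history now [(1, 11), (7, 5), (11, 6), (24, 15)])
v25: WRITE a=22  (a history now [(1, 11), (7, 5), (11, 6), (24, 15), (25, 22)])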